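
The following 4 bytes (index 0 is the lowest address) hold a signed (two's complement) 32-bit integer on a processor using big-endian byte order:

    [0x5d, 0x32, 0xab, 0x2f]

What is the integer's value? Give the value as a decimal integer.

Big-endian: lowest address holds the most-significant byte.
The bytes are already most-significant first: 0x5D32AB2F.
0x5D32AB2F = 1563601711.

1563601711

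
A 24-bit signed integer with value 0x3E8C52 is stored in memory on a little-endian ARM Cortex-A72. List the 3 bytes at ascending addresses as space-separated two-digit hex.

52 8C 3E

Split into bytes (most-significant first): 3E 8C 52.
In little-endian order the low byte comes first in memory.
So at ascending addresses the bytes are 52 8C 3E.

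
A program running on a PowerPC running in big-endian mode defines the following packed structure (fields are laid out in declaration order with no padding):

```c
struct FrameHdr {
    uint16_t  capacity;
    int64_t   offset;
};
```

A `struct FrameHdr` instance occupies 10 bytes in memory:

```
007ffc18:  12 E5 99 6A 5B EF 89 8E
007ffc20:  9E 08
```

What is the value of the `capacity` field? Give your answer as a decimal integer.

`capacity` is the first field, at byte offset 0, occupying 2 bytes.
Bytes at offsets 0..1: 12 E5.
In big-endian order the high byte comes first in memory.
The bytes are already most-significant first: 0x12E5.
0x12E5 = 4837.

4837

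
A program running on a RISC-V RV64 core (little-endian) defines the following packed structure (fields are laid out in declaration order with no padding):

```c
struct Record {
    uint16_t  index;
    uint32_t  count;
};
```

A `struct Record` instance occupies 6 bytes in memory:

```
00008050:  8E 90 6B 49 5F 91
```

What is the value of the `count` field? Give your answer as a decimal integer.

2438941035

`count` follows `index` (2 bytes), so it starts at byte offset 2 and occupies 4 bytes.
Bytes at offsets 2..5: 6B 49 5F 91.
In little-endian order the low byte comes first in memory.
Reassemble most-significant byte first: 91 5F 49 6B → 0x915F496B.
0x915F496B = 2438941035.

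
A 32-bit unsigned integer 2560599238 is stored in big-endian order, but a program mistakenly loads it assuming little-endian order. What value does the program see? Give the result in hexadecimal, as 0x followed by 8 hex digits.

0xC6A49F98

2560599238 in 32-bit hexadecimal is 0x989FA4C6.
Stored big-endian, the bytes at ascending addresses are 98 9F A4 C6.
Read back as little-endian, the first byte is least significant, giving 0xC6A49F98.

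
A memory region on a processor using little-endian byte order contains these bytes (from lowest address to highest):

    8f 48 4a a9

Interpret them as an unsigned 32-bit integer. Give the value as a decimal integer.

2840217743

Little-endian stores the least-significant byte at the lowest address.
Reassemble most-significant byte first: A9 4A 48 8F → 0xA94A488F.
0xA94A488F = 2840217743.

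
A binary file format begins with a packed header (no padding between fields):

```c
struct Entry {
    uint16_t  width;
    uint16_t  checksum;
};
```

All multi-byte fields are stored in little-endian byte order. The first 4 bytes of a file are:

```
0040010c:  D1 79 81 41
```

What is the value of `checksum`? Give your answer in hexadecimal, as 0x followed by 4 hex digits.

0x4181

`checksum` follows `width` (2 bytes), so it starts at byte offset 2 and occupies 2 bytes.
Bytes at offsets 2..3: 81 41.
Little-endian stores the least-significant byte at the lowest address.
Reassemble most-significant byte first: 41 81 → 0x4181.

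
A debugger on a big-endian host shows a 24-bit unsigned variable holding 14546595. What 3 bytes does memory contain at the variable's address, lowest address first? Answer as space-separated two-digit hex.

14546595 in hexadecimal, padded to 24 bits, is 0xDDF6A3.
Split into bytes (most-significant first): DD F6 A3.
In big-endian order the high byte comes first in memory.
So the memory order matches the most-significant-first order: DD F6 A3.

DD F6 A3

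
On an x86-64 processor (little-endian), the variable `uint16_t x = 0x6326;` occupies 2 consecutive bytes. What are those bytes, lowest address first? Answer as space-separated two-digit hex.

26 63

Split into bytes (most-significant first): 63 26.
Little-endian: lowest address holds the least-significant byte.
So at ascending addresses the bytes are 26 63.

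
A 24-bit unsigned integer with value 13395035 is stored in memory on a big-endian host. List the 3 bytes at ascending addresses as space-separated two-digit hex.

CC 64 5B

13395035 in hexadecimal, padded to 24 bits, is 0xCC645B.
Split into bytes (most-significant first): CC 64 5B.
In big-endian order the high byte comes first in memory.
So the memory order matches the most-significant-first order: CC 64 5B.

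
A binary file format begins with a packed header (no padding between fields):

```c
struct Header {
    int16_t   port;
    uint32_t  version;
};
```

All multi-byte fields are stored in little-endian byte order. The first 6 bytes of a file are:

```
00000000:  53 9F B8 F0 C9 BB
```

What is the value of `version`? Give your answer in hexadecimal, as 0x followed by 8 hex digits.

`version` follows `port` (2 bytes), so it starts at byte offset 2 and occupies 4 bytes.
Bytes at offsets 2..5: B8 F0 C9 BB.
Little-endian stores the least-significant byte at the lowest address.
Reassemble most-significant byte first: BB C9 F0 B8 → 0xBBC9F0B8.

0xBBC9F0B8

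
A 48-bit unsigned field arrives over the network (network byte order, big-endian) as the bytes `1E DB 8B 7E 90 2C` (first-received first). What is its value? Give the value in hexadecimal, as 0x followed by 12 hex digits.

Big-endian stores the most-significant byte at the lowest address.
The bytes are already most-significant first: 0x1EDB8B7E902C.

0x1EDB8B7E902C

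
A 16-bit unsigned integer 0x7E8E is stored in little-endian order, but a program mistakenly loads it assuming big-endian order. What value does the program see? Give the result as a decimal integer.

Stored little-endian, the bytes at ascending addresses are 8E 7E.
Read back as big-endian, the last byte is least significant, giving 0x8E7E.
0x8E7E = 36478.

36478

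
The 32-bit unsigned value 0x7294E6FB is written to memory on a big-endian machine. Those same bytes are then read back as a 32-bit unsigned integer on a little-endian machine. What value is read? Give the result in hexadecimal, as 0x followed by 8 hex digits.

0xFBE69472

Stored big-endian, the bytes at ascending addresses are 72 94 E6 FB.
Read back as little-endian, the first byte is least significant, giving 0xFBE69472.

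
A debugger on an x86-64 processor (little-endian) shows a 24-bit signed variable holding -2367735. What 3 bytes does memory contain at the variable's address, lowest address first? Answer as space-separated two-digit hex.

09 DF DB

Two's complement of -2367735 in 24 bits: 2367735 = 0x2420F7; invert → 0xDBDF08; add 1 → 0xDBDF09.
Split into bytes (most-significant first): DB DF 09.
Little-endian: lowest address holds the least-significant byte.
So at ascending addresses the bytes are 09 DF DB.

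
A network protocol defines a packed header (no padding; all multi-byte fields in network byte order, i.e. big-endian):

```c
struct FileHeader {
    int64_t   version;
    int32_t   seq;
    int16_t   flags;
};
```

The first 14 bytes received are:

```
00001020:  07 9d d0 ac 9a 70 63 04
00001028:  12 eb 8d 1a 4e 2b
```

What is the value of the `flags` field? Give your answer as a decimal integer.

`flags` follows `version` (8 B), `seq` (4 B), so it starts at offset 8 + 4 = 12 and occupies 2 bytes.
Bytes at offsets 12..13: 4E 2B.
In big-endian order the high byte comes first in memory.
The bytes are already most-significant first: 0x4E2B.
0x4E2B = 20011.

20011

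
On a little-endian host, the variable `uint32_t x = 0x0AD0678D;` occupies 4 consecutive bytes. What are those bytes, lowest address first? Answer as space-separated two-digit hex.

Split into bytes (most-significant first): 0A D0 67 8D.
Little-endian: lowest address holds the least-significant byte.
So at ascending addresses the bytes are 8D 67 D0 0A.

8D 67 D0 0A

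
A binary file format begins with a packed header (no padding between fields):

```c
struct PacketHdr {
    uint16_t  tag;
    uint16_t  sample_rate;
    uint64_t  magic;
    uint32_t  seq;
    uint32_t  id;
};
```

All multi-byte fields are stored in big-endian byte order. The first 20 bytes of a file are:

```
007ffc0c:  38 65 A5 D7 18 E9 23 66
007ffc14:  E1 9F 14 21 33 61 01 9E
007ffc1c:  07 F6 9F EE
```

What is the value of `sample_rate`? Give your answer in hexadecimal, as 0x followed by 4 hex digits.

0xA5D7

`sample_rate` follows `tag` (2 bytes), so it starts at byte offset 2 and occupies 2 bytes.
Bytes at offsets 2..3: A5 D7.
In big-endian order the high byte comes first in memory.
The bytes are already most-significant first: 0xA5D7.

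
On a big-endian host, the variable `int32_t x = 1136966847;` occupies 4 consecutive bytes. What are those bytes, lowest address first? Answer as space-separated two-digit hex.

43 C4 BC BF

1136966847 in hexadecimal, padded to 32 bits, is 0x43C4BCBF.
Split into bytes (most-significant first): 43 C4 BC BF.
Big-endian stores the most-significant byte at the lowest address.
So the memory order matches the most-significant-first order: 43 C4 BC BF.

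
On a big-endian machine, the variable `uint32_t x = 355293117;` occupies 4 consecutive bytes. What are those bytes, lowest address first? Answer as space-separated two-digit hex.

355293117 in hexadecimal, padded to 32 bits, is 0x152D57BD.
Split into bytes (most-significant first): 15 2D 57 BD.
In big-endian order the high byte comes first in memory.
So the memory order matches the most-significant-first order: 15 2D 57 BD.

15 2D 57 BD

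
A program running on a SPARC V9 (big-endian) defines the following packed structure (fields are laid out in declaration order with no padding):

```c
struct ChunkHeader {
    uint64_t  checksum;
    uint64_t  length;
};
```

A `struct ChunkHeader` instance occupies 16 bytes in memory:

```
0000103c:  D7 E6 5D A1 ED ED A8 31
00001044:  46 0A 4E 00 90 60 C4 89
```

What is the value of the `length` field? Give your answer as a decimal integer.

`length` follows `checksum` (8 bytes), so it starts at byte offset 8 and occupies 8 bytes.
Bytes at offsets 8..15: 46 0A 4E 00 90 60 C4 89.
Big-endian stores the most-significant byte at the lowest address.
The bytes are already most-significant first: 0x460A4E009060C489.
0x460A4E009060C489 = 5046932096751289481.

5046932096751289481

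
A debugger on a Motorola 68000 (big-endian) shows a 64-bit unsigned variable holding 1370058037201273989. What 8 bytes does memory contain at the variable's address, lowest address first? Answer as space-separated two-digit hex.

1370058037201273989 in hexadecimal, padded to 64 bits, is 0x13036C86A50D0485.
Split into bytes (most-significant first): 13 03 6C 86 A5 0D 04 85.
In big-endian order the high byte comes first in memory.
So the memory order matches the most-significant-first order: 13 03 6C 86 A5 0D 04 85.

13 03 6C 86 A5 0D 04 85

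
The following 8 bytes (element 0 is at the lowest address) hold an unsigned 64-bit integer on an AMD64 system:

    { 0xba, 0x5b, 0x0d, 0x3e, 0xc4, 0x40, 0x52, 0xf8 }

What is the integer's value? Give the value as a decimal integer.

17893435481095232442

In little-endian order the low byte comes first in memory.
Reassemble most-significant byte first: F8 52 40 C4 3E 0D 5B BA → 0xF85240C43E0D5BBA.
0xF85240C43E0D5BBA = 17893435481095232442.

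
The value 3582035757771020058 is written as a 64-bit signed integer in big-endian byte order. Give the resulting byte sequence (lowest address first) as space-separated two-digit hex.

3582035757771020058 in hexadecimal, padded to 64 bits, is 0x31B5F28B12B0571A.
Split into bytes (most-significant first): 31 B5 F2 8B 12 B0 57 1A.
Big-endian stores the most-significant byte at the lowest address.
So the memory order matches the most-significant-first order: 31 B5 F2 8B 12 B0 57 1A.

31 B5 F2 8B 12 B0 57 1A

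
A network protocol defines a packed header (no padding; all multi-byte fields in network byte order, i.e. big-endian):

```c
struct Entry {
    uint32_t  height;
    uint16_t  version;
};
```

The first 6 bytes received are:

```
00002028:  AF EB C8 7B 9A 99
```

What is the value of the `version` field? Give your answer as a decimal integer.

39577

`version` follows `height` (4 bytes), so it starts at byte offset 4 and occupies 2 bytes.
Bytes at offsets 4..5: 9A 99.
Big-endian: lowest address holds the most-significant byte.
The bytes are already most-significant first: 0x9A99.
0x9A99 = 39577.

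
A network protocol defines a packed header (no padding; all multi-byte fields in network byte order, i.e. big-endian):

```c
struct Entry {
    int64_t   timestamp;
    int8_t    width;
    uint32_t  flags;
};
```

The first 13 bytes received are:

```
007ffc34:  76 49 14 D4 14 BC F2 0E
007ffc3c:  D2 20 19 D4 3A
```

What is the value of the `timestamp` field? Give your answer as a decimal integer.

8523366670888923662

`timestamp` is the first field, at byte offset 0, occupying 8 bytes.
Bytes at offsets 0..7: 76 49 14 D4 14 BC F2 0E.
Big-endian stores the most-significant byte at the lowest address.
The bytes are already most-significant first: 0x764914D414BCF20E.
0x764914D414BCF20E = 8523366670888923662.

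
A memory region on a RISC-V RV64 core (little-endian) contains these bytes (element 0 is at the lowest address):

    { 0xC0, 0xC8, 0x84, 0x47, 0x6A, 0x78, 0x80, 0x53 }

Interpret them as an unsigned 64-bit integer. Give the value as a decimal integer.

6016941500028733632

Little-endian stores the least-significant byte at the lowest address.
Reassemble most-significant byte first: 53 80 78 6A 47 84 C8 C0 → 0x5380786A4784C8C0.
0x5380786A4784C8C0 = 6016941500028733632.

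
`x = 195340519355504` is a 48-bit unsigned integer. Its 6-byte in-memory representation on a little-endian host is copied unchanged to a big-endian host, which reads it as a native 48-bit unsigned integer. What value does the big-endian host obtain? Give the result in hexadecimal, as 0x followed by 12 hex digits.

0x70344442A9B1

195340519355504 in 48-bit hexadecimal is 0xB1A942443470.
Stored little-endian, the bytes at ascending addresses are 70 34 44 42 A9 B1.
Read back as big-endian, the last byte is least significant, giving 0x70344442A9B1.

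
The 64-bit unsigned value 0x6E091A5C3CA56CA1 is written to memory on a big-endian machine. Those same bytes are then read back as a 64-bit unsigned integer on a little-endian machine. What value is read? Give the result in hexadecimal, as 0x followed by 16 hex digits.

0xA16CA53C5C1A096E

Stored big-endian, the bytes at ascending addresses are 6E 09 1A 5C 3C A5 6C A1.
Read back as little-endian, the first byte is least significant, giving 0xA16CA53C5C1A096E.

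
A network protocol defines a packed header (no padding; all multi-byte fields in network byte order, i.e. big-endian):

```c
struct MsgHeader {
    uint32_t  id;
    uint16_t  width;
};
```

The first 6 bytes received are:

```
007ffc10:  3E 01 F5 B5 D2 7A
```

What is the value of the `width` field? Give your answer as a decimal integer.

`width` follows `id` (4 bytes), so it starts at byte offset 4 and occupies 2 bytes.
Bytes at offsets 4..5: D2 7A.
Big-endian: lowest address holds the most-significant byte.
The bytes are already most-significant first: 0xD27A.
0xD27A = 53882.

53882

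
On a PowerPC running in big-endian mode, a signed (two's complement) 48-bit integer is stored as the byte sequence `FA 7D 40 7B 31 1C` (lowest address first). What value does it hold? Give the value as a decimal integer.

-6059117039332

In big-endian order the high byte comes first in memory.
The bytes are already most-significant first: 0xFA7D407B311C.
Top bit is set, so as a signed 48-bit value this is 0xFA7D407B311C − 2^48 = -6059117039332.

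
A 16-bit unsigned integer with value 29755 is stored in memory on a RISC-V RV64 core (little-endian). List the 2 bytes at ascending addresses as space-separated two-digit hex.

29755 in hexadecimal, padded to 16 bits, is 0x743B.
Split into bytes (most-significant first): 74 3B.
Little-endian stores the least-significant byte at the lowest address.
So at ascending addresses the bytes are 3B 74.

3B 74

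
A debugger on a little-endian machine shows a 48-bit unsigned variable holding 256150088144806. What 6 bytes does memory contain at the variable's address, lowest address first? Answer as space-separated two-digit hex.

A6 57 03 97 F7 E8

256150088144806 in hexadecimal, padded to 48 bits, is 0xE8F7970357A6.
Split into bytes (most-significant first): E8 F7 97 03 57 A6.
Little-endian stores the least-significant byte at the lowest address.
So at ascending addresses the bytes are A6 57 03 97 F7 E8.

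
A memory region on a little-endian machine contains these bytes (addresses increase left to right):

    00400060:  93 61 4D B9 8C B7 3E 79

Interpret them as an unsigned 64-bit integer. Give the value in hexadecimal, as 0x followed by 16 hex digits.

0x793EB78CB94D6193

Little-endian stores the least-significant byte at the lowest address.
Reassemble most-significant byte first: 79 3E B7 8C B9 4D 61 93 → 0x793EB78CB94D6193.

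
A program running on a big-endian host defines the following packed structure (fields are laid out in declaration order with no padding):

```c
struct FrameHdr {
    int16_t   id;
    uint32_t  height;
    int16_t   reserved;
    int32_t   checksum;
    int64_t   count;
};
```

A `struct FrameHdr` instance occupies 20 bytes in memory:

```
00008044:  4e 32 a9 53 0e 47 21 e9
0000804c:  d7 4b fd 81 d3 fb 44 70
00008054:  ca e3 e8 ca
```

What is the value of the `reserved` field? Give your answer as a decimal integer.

`reserved` follows `id` (2 B), `height` (4 B), so it starts at offset 2 + 4 = 6 and occupies 2 bytes.
Bytes at offsets 6..7: 21 E9.
Big-endian: lowest address holds the most-significant byte.
The bytes are already most-significant first: 0x21E9.
0x21E9 = 8681.

8681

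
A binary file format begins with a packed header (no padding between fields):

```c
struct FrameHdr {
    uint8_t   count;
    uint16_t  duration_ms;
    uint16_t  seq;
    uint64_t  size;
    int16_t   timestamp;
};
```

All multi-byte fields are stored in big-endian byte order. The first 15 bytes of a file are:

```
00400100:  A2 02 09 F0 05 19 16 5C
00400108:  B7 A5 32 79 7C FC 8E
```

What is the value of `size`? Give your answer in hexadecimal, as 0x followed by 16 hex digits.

0x19165CB7A532797C

`size` follows `count` (1 B), `duration_ms` (2 B), `seq` (2 B), so it starts at offset 1 + 2 + 2 = 5 and occupies 8 bytes.
Bytes at offsets 5..12: 19 16 5C B7 A5 32 79 7C.
Big-endian: lowest address holds the most-significant byte.
The bytes are already most-significant first: 0x19165CB7A532797C.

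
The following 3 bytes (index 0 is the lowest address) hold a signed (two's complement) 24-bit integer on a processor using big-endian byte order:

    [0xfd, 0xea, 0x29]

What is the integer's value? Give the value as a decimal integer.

-136663

Big-endian: lowest address holds the most-significant byte.
The bytes are already most-significant first: 0xFDEA29.
Top bit is set, so as a signed 24-bit value this is 0xFDEA29 − 2^24 = -136663.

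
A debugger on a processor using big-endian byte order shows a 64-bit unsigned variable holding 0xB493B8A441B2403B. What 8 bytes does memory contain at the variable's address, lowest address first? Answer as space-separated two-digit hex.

Split into bytes (most-significant first): B4 93 B8 A4 41 B2 40 3B.
In big-endian order the high byte comes first in memory.
So the memory order matches the most-significant-first order: B4 93 B8 A4 41 B2 40 3B.

B4 93 B8 A4 41 B2 40 3B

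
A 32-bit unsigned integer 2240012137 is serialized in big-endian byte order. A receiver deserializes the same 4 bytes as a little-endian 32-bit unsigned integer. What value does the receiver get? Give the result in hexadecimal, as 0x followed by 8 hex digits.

0x69DF8385

2240012137 in 32-bit hexadecimal is 0x8583DF69.
Stored big-endian, the bytes at ascending addresses are 85 83 DF 69.
Read back as little-endian, the first byte is least significant, giving 0x69DF8385.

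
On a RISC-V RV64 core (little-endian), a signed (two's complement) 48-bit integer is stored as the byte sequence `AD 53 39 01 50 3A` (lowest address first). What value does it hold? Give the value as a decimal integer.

64115292328877

Little-endian stores the least-significant byte at the lowest address.
Reassemble most-significant byte first: 3A 50 01 39 53 AD → 0x3A50013953AD.
0x3A50013953AD = 64115292328877.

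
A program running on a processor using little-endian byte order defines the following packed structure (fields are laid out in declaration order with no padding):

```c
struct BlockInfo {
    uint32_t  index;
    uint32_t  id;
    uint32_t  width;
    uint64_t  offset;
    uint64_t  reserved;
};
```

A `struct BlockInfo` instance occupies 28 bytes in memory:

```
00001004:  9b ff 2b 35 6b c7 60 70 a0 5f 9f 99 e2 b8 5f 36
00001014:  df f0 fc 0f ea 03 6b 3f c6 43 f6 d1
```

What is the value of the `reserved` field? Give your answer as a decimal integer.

`reserved` follows `index` (4 B), `id` (4 B), `width` (4 B), `offset` (8 B), so it starts at offset 4 + 4 + 4 + 8 = 20 and occupies 8 bytes.
Bytes at offsets 20..27: EA 03 6B 3F C6 43 F6 D1.
Little-endian stores the least-significant byte at the lowest address.
Reassemble most-significant byte first: D1 F6 43 C6 3F 6B 03 EA → 0xD1F643C63F6B03EA.
0xD1F643C63F6B03EA = 15129354516944323562.

15129354516944323562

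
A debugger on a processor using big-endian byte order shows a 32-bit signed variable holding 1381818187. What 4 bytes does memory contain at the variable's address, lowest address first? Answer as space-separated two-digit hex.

52 5C DF 4B

1381818187 in hexadecimal, padded to 32 bits, is 0x525CDF4B.
Split into bytes (most-significant first): 52 5C DF 4B.
In big-endian order the high byte comes first in memory.
So the memory order matches the most-significant-first order: 52 5C DF 4B.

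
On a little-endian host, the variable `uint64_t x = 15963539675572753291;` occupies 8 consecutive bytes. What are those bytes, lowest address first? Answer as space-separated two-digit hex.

15963539675572753291 in hexadecimal, padded to 64 bits, is 0xDD89E2C1A85E538B.
Split into bytes (most-significant first): DD 89 E2 C1 A8 5E 53 8B.
Little-endian stores the least-significant byte at the lowest address.
So at ascending addresses the bytes are 8B 53 5E A8 C1 E2 89 DD.

8B 53 5E A8 C1 E2 89 DD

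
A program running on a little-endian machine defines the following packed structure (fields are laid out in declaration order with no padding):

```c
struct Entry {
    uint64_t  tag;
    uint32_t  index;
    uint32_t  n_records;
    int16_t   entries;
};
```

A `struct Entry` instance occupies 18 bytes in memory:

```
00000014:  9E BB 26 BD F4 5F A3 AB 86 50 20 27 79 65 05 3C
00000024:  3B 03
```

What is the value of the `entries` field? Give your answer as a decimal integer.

827

`entries` follows `tag` (8 B), `index` (4 B), `n_records` (4 B), so it starts at offset 8 + 4 + 4 = 16 and occupies 2 bytes.
Bytes at offsets 16..17: 3B 03.
Little-endian: lowest address holds the least-significant byte.
Reassemble most-significant byte first: 03 3B → 0x033B.
0x033B = 827.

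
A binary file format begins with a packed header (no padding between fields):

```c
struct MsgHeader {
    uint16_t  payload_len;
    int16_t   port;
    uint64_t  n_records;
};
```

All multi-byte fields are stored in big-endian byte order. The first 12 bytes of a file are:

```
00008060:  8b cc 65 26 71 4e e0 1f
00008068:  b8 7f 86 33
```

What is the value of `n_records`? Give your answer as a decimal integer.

8164709601313261107

`n_records` follows `payload_len` (2 B), `port` (2 B), so it starts at offset 2 + 2 = 4 and occupies 8 bytes.
Bytes at offsets 4..11: 71 4E E0 1F B8 7F 86 33.
Big-endian: lowest address holds the most-significant byte.
The bytes are already most-significant first: 0x714EE01FB87F8633.
0x714EE01FB87F8633 = 8164709601313261107.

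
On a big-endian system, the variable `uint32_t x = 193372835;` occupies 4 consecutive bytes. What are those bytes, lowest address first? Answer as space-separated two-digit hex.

193372835 in hexadecimal, padded to 32 bits, is 0x0B86A2A3.
Split into bytes (most-significant first): 0B 86 A2 A3.
Big-endian stores the most-significant byte at the lowest address.
So the memory order matches the most-significant-first order: 0B 86 A2 A3.

0B 86 A2 A3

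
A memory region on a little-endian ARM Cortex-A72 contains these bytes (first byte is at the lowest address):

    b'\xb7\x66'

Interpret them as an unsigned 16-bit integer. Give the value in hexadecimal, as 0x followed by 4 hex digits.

0x66B7

Little-endian: lowest address holds the least-significant byte.
Reassemble most-significant byte first: 66 B7 → 0x66B7.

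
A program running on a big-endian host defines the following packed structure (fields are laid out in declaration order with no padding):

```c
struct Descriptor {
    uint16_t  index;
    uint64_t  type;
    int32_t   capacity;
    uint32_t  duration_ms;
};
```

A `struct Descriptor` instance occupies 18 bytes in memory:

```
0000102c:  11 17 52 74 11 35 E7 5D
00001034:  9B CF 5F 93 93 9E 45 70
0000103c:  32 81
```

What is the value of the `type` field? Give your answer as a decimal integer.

`type` follows `index` (2 bytes), so it starts at byte offset 2 and occupies 8 bytes.
Bytes at offsets 2..9: 52 74 11 35 E7 5D 9B CF.
Big-endian stores the most-significant byte at the lowest address.
The bytes are already most-significant first: 0x52741135E75D9BCF.
0x52741135E75D9BCF = 5941392731621137359.

5941392731621137359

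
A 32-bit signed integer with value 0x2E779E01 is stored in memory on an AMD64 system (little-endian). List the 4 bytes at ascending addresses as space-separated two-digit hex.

Split into bytes (most-significant first): 2E 77 9E 01.
Little-endian stores the least-significant byte at the lowest address.
So at ascending addresses the bytes are 01 9E 77 2E.

01 9E 77 2E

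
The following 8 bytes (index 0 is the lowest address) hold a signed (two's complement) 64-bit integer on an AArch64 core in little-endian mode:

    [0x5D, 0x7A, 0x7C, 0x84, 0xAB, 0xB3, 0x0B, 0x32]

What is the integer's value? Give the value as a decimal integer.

Little-endian: lowest address holds the least-significant byte.
Reassemble most-significant byte first: 32 0B B3 AB 84 7C 7A 5D → 0x320BB3AB847C7A5D.
0x320BB3AB847C7A5D = 3606173475883743837.

3606173475883743837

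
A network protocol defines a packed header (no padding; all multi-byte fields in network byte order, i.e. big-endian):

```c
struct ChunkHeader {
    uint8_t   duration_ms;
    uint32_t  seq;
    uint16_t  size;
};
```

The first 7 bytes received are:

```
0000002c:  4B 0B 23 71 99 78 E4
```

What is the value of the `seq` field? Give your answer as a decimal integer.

`seq` follows `duration_ms` (1 byte), so it starts at byte offset 1 and occupies 4 bytes.
Bytes at offsets 1..4: 0B 23 71 99.
In big-endian order the high byte comes first in memory.
The bytes are already most-significant first: 0x0B237199.
0x0B237199 = 186872217.

186872217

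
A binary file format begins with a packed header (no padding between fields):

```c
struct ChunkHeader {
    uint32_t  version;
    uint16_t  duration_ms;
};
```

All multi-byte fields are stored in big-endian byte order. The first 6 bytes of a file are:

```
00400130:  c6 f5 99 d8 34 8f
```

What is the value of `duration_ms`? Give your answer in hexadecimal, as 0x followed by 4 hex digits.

0x348F

`duration_ms` follows `version` (4 bytes), so it starts at byte offset 4 and occupies 2 bytes.
Bytes at offsets 4..5: 34 8F.
Big-endian: lowest address holds the most-significant byte.
The bytes are already most-significant first: 0x348F.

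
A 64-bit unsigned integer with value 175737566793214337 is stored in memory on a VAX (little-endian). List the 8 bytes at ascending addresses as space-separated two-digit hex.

81 A9 66 CA 62 58 70 02

175737566793214337 in hexadecimal, padded to 64 bits, is 0x02705862CA66A981.
Split into bytes (most-significant first): 02 70 58 62 CA 66 A9 81.
In little-endian order the low byte comes first in memory.
So at ascending addresses the bytes are 81 A9 66 CA 62 58 70 02.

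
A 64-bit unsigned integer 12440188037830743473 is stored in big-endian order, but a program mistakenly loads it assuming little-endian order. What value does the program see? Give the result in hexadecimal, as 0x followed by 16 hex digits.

12440188037830743473 in 64-bit hexadecimal is 0xACA46D1C05F715B1.
Stored big-endian, the bytes at ascending addresses are AC A4 6D 1C 05 F7 15 B1.
Read back as little-endian, the first byte is least significant, giving 0xB115F7051C6DA4AC.

0xB115F7051C6DA4AC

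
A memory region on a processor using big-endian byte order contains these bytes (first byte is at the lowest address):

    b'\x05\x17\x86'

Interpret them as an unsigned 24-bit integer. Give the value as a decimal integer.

Big-endian stores the most-significant byte at the lowest address.
The bytes are already most-significant first: 0x051786.
0x051786 = 333702.

333702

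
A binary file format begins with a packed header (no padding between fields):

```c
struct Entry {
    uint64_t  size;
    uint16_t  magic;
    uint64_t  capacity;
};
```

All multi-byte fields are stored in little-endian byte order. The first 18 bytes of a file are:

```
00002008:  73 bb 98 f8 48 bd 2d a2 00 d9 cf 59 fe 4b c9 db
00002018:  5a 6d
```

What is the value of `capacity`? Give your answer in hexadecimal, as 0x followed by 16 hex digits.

0x6D5ADBC94BFE59CF

`capacity` follows `size` (8 B), `magic` (2 B), so it starts at offset 8 + 2 = 10 and occupies 8 bytes.
Bytes at offsets 10..17: CF 59 FE 4B C9 DB 5A 6D.
Little-endian: lowest address holds the least-significant byte.
Reassemble most-significant byte first: 6D 5A DB C9 4B FE 59 CF → 0x6D5ADBC94BFE59CF.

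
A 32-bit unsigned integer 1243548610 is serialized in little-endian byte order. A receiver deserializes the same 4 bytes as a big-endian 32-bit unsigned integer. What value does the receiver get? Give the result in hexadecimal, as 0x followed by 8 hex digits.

0xC20B1F4A

1243548610 in 32-bit hexadecimal is 0x4A1F0BC2.
Stored little-endian, the bytes at ascending addresses are C2 0B 1F 4A.
Read back as big-endian, the last byte is least significant, giving 0xC20B1F4A.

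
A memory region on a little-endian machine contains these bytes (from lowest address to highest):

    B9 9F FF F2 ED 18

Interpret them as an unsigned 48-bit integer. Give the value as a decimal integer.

27410263154617

Little-endian stores the least-significant byte at the lowest address.
Reassemble most-significant byte first: 18 ED F2 FF 9F B9 → 0x18EDF2FF9FB9.
0x18EDF2FF9FB9 = 27410263154617.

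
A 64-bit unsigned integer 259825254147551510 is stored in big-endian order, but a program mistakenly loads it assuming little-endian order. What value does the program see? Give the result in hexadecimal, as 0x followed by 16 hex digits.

259825254147551510 in 64-bit hexadecimal is 0x039B15B12923F116.
Stored big-endian, the bytes at ascending addresses are 03 9B 15 B1 29 23 F1 16.
Read back as little-endian, the first byte is least significant, giving 0x16F12329B1159B03.

0x16F12329B1159B03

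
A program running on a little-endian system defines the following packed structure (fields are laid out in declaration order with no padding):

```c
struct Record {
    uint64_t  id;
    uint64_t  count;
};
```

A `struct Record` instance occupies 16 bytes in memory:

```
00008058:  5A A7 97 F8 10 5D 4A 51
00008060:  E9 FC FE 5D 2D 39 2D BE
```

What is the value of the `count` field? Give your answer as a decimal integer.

`count` follows `id` (8 bytes), so it starts at byte offset 8 and occupies 8 bytes.
Bytes at offsets 8..15: E9 FC FE 5D 2D 39 2D BE.
Little-endian: lowest address holds the least-significant byte.
Reassemble most-significant byte first: BE 2D 39 2D 5D FE FC E9 → 0xBE2D392D5DFEFCE9.
0xBE2D392D5DFEFCE9 = 13703672108171590889.

13703672108171590889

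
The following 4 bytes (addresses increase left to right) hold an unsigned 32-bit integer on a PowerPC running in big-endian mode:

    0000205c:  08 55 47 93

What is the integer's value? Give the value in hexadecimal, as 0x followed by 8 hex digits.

0x08554793

Big-endian: lowest address holds the most-significant byte.
The bytes are already most-significant first: 0x08554793.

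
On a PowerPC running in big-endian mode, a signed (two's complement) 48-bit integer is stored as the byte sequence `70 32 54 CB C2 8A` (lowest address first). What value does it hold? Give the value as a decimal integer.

Big-endian: lowest address holds the most-significant byte.
The bytes are already most-significant first: 0x703254CBC28A.
0x703254CBC28A = 123361473315466.

123361473315466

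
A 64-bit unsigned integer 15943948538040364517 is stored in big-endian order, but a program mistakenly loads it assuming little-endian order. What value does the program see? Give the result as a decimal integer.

16513857056701695197

15943948538040364517 in 64-bit hexadecimal is 0xDD4448B87F012DE5.
Stored big-endian, the bytes at ascending addresses are DD 44 48 B8 7F 01 2D E5.
Read back as little-endian, the first byte is least significant, giving 0xE52D017FB84844DD.
0xE52D017FB84844DD = 16513857056701695197.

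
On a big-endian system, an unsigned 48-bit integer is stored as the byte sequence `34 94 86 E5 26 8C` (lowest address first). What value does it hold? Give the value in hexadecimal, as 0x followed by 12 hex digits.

0x349486E5268C

Big-endian stores the most-significant byte at the lowest address.
The bytes are already most-significant first: 0x349486E5268C.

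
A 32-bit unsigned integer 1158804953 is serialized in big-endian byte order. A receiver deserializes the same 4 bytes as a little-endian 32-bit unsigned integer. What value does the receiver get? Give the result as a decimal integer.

3656716613

1158804953 in 32-bit hexadecimal is 0x4511F5D9.
Stored big-endian, the bytes at ascending addresses are 45 11 F5 D9.
Read back as little-endian, the first byte is least significant, giving 0xD9F51145.
0xD9F51145 = 3656716613.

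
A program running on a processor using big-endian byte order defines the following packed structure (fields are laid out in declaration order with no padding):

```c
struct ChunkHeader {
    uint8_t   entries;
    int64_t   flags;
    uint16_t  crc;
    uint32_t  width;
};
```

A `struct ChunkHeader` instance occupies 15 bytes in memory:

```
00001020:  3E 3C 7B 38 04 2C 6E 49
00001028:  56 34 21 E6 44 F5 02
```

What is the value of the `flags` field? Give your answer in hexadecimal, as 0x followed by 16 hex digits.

`flags` follows `entries` (1 byte), so it starts at byte offset 1 and occupies 8 bytes.
Bytes at offsets 1..8: 3C 7B 38 04 2C 6E 49 56.
Big-endian: lowest address holds the most-significant byte.
The bytes are already most-significant first: 0x3C7B38042C6E4956.

0x3C7B38042C6E4956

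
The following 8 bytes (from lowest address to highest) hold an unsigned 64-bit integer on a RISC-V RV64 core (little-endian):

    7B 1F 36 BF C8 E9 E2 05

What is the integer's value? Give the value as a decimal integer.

Little-endian: lowest address holds the least-significant byte.
Reassemble most-significant byte first: 05 E2 E9 C8 BF 36 1F 7B → 0x05E2E9C8BF361F7B.
0x05E2E9C8BF361F7B = 424158363336974203.

424158363336974203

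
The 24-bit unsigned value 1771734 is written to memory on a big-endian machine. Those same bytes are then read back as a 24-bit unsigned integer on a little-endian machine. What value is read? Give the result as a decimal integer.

14026779

1771734 in 24-bit hexadecimal is 0x1B08D6.
Stored big-endian, the bytes at ascending addresses are 1B 08 D6.
Read back as little-endian, the first byte is least significant, giving 0xD6081B.
0xD6081B = 14026779.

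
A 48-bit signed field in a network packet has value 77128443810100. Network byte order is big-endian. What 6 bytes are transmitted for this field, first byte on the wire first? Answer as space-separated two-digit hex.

46 25 DD 7E D1 34

77128443810100 in hexadecimal, padded to 48 bits, is 0x4625DD7ED134.
Split into bytes (most-significant first): 46 25 DD 7E D1 34.
Big-endian: lowest address holds the most-significant byte.
So the memory order matches the most-significant-first order: 46 25 DD 7E D1 34.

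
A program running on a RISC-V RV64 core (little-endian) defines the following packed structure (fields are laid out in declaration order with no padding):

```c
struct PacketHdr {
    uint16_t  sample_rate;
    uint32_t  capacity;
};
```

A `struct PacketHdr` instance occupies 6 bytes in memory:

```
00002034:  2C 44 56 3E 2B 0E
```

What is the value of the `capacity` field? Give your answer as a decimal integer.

`capacity` follows `sample_rate` (2 bytes), so it starts at byte offset 2 and occupies 4 bytes.
Bytes at offsets 2..5: 56 3E 2B 0E.
Little-endian stores the least-significant byte at the lowest address.
Reassemble most-significant byte first: 0E 2B 3E 56 → 0x0E2B3E56.
0x0E2B3E56 = 237715030.

237715030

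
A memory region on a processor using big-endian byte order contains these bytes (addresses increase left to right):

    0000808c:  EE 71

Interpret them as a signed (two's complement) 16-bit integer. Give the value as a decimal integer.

Big-endian: lowest address holds the most-significant byte.
The bytes are already most-significant first: 0xEE71.
Top bit is set, so as a signed 16-bit value this is 0xEE71 − 2^16 = -4495.

-4495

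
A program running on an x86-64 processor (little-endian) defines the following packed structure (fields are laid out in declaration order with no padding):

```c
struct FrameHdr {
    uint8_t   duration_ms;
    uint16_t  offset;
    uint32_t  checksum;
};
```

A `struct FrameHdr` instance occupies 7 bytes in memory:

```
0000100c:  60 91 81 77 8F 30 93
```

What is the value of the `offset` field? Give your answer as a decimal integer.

33169

`offset` follows `duration_ms` (1 byte), so it starts at byte offset 1 and occupies 2 bytes.
Bytes at offsets 1..2: 91 81.
In little-endian order the low byte comes first in memory.
Reassemble most-significant byte first: 81 91 → 0x8191.
0x8191 = 33169.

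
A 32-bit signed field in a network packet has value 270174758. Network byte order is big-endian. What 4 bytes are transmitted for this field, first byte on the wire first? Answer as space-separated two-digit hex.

270174758 in hexadecimal, padded to 32 bits, is 0x101A8A26.
Split into bytes (most-significant first): 10 1A 8A 26.
Big-endian: lowest address holds the most-significant byte.
So the memory order matches the most-significant-first order: 10 1A 8A 26.

10 1A 8A 26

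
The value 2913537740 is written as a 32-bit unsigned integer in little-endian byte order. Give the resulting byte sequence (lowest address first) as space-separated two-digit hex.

CC 0E A9 AD

2913537740 in hexadecimal, padded to 32 bits, is 0xADA90ECC.
Split into bytes (most-significant first): AD A9 0E CC.
Little-endian stores the least-significant byte at the lowest address.
So at ascending addresses the bytes are CC 0E A9 AD.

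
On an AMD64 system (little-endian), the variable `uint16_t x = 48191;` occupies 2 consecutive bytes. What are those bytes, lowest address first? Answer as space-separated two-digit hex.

48191 in hexadecimal, padded to 16 bits, is 0xBC3F.
Split into bytes (most-significant first): BC 3F.
Little-endian: lowest address holds the least-significant byte.
So at ascending addresses the bytes are 3F BC.

3F BC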